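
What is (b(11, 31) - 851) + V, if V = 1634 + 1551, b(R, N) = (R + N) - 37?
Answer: 2339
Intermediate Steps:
b(R, N) = -37 + N + R (b(R, N) = (N + R) - 37 = -37 + N + R)
V = 3185
(b(11, 31) - 851) + V = ((-37 + 31 + 11) - 851) + 3185 = (5 - 851) + 3185 = -846 + 3185 = 2339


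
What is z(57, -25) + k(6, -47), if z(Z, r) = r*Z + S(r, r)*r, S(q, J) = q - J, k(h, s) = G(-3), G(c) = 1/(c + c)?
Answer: -8551/6 ≈ -1425.2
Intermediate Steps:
G(c) = 1/(2*c)
k(h, s) = -⅙ (k(h, s) = (½)/(-3) = (½)*(-⅓) = -⅙)
z(Z, r) = Z*r (z(Z, r) = r*Z + (r - r)*r = Z*r + 0*r = Z*r + 0 = Z*r)
z(57, -25) + k(6, -47) = 57*(-25) - ⅙ = -1425 - ⅙ = -8551/6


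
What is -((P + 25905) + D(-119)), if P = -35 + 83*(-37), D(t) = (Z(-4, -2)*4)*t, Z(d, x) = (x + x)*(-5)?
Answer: -13279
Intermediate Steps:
Z(d, x) = -10*x (Z(d, x) = (2*x)*(-5) = -10*x)
D(t) = 80*t (D(t) = (-10*(-2)*4)*t = (20*4)*t = 80*t)
P = -3106 (P = -35 - 3071 = -3106)
-((P + 25905) + D(-119)) = -((-3106 + 25905) + 80*(-119)) = -(22799 - 9520) = -1*13279 = -13279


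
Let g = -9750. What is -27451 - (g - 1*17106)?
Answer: -595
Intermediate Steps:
-27451 - (g - 1*17106) = -27451 - (-9750 - 1*17106) = -27451 - (-9750 - 17106) = -27451 - 1*(-26856) = -27451 + 26856 = -595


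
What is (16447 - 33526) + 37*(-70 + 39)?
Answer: -18226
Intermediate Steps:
(16447 - 33526) + 37*(-70 + 39) = -17079 + 37*(-31) = -17079 - 1147 = -18226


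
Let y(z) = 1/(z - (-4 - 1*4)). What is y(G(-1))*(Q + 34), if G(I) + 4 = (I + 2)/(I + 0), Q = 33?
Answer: 67/3 ≈ 22.333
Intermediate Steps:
G(I) = -4 + (2 + I)/I (G(I) = -4 + (I + 2)/(I + 0) = -4 + (2 + I)/I)
y(z) = 1/(8 + z) (y(z) = 1/(z - (-4 - 4)) = 1/(z - 1*(-8)) = 1/(z + 8) = 1/(8 + z))
y(G(-1))*(Q + 34) = (33 + 34)/(8 + (-3 + 2/(-1))) = 67/(8 + (-3 + 2*(-1))) = 67/(8 + (-3 - 2)) = 67/(8 - 5) = 67/3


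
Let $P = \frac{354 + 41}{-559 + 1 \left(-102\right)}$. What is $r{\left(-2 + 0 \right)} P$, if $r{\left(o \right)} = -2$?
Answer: $\frac{790}{661} \approx 1.1952$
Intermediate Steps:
$P = - \frac{395}{661}$ ($P = \frac{395}{-559 - 102} = \frac{395}{-661} = 395 \left(- \frac{1}{661}\right) = - \frac{395}{661} \approx -0.59758$)
$r{\left(-2 + 0 \right)} P = \left(-2\right) \left(- \frac{395}{661}\right) = \frac{790}{661}$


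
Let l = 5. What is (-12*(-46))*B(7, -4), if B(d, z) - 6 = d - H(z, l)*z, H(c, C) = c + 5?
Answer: 9384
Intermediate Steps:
H(c, C) = 5 + c
B(d, z) = 6 + d - z*(5 + z) (B(d, z) = 6 + (d - (5 + z)*z) = 6 + (d - z*(5 + z)) = 6 + d - z*(5 + z))
(-12*(-46))*B(7, -4) = (-12*(-46))*(6 + 7 - 1*(-4)*(5 - 4)) = 552*(6 + 7 - 1*(-4)*1) = 552*(6 + 7 + 4) = 552*17 = 9384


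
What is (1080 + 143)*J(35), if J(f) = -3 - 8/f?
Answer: -138199/35 ≈ -3948.5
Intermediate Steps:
J(f) = -3 - 8/f
(1080 + 143)*J(35) = (1080 + 143)*(-3 - 8/35) = 1223*(-3 - 8*1/35) = 1223*(-3 - 8/35) = 1223*(-113/35) = -138199/35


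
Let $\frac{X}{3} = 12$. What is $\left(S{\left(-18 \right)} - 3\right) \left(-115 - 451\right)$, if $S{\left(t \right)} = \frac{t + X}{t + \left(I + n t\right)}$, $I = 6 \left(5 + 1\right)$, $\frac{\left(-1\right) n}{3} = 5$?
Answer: $\frac{13301}{8} \approx 1662.6$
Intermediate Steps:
$n = -15$ ($n = \left(-3\right) 5 = -15$)
$I = 36$ ($I = 6 \cdot 6 = 36$)
$X = 36$ ($X = 3 \cdot 12 = 36$)
$S{\left(t \right)} = \frac{36 + t}{36 - 14 t}$ ($S{\left(t \right)} = \frac{t + 36}{t - \left(-36 + 15 t\right)} = \frac{36 + t}{36 - 14 t}$)
$\left(S{\left(-18 \right)} - 3\right) \left(-115 - 451\right) = \left(\frac{36 - 18}{2 \left(18 - -126\right)} - 3\right) \left(-115 - 451\right) = \left(\frac{1}{2} \frac{1}{18 + 126} \cdot 18 - 3\right) \left(-566\right) = \left(\frac{1}{2} \cdot \frac{1}{144} \cdot 18 - 3\right) \left(-566\right) = \left(\frac{1}{16} - 3\right) \left(-566\right) = \left(- \frac{47}{16}\right) \left(-566\right) = \frac{13301}{8}$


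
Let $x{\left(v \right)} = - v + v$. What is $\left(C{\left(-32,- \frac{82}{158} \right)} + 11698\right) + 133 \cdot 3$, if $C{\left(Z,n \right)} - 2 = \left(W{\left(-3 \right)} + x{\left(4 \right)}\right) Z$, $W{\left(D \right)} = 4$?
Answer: $11971$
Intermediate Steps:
$x{\left(v \right)} = 0$
$C{\left(Z,n \right)} = 2 + 4 Z$ ($C{\left(Z,n \right)} = 2 + \left(4 + 0\right) Z = 2 + 4 Z$)
$\left(C{\left(-32,- \frac{82}{158} \right)} + 11698\right) + 133 \cdot 3 = \left(\left(2 + 4 \left(-32\right)\right) + 11698\right) + 133 \cdot 3 = \left(\left(2 - 128\right) + 11698\right) + 399 = \left(-126 + 11698\right) + 399 = 11572 + 399 = 11971$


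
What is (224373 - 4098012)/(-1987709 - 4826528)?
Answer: 3873639/6814237 ≈ 0.56846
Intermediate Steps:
(224373 - 4098012)/(-1987709 - 4826528) = -3873639/(-6814237) = -3873639*(-1/6814237) = 3873639/6814237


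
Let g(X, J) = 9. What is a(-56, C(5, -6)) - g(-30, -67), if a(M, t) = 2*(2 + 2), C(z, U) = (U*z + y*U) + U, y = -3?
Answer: -1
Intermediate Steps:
C(z, U) = -2*U + U*z (C(z, U) = (U*z - 3*U) + U = (-3*U + U*z) + U = -2*U + U*z)
a(M, t) = 8 (a(M, t) = 2*4 = 8)
a(-56, C(5, -6)) - g(-30, -67) = 8 - 1*9 = 8 - 9 = -1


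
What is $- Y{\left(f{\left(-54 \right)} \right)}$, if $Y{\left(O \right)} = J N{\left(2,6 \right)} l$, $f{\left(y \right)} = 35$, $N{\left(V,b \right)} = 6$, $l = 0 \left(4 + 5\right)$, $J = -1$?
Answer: $0$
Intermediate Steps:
$l = 0$ ($l = 0 \cdot 9 = 0$)
$Y{\left(O \right)} = 0$ ($Y{\left(O \right)} = \left(-1\right) 6 \cdot 0 = \left(-6\right) 0 = 0$)
$- Y{\left(f{\left(-54 \right)} \right)} = \left(-1\right) 0 = 0$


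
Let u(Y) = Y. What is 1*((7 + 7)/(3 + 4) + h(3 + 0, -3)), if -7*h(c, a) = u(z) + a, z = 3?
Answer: 2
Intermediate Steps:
h(c, a) = -3/7 - a/7 (h(c, a) = -(3 + a)/7 = -3/7 - a/7)
1*((7 + 7)/(3 + 4) + h(3 + 0, -3)) = 1*((7 + 7)/(3 + 4) + (-3/7 - ⅐*(-3))) = 1*(14/7 + (-3/7 + 3/7)) = 1*(14*(⅐) + 0) = 1*(2 + 0) = 1*2 = 2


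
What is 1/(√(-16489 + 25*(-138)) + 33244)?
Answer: 33244/1105183475 - I*√19939/1105183475 ≈ 3.008e-5 - 1.2777e-7*I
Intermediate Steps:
1/(√(-16489 + 25*(-138)) + 33244) = 1/(√(-16489 - 3450) + 33244) = 1/(√(-19939) + 33244) = 1/(I*√19939 + 33244) = 1/(33244 + I*√19939)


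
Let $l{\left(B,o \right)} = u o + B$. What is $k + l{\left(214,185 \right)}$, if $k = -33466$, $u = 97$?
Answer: $-15307$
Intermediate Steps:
$l{\left(B,o \right)} = B + 97 o$ ($l{\left(B,o \right)} = 97 o + B = B + 97 o$)
$k + l{\left(214,185 \right)} = -33466 + \left(214 + 97 \cdot 185\right) = -33466 + \left(214 + 17945\right) = -33466 + 18159 = -15307$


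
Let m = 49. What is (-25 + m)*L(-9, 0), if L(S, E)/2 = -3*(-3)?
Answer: 432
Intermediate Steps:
L(S, E) = 18 (L(S, E) = 2*(-3*(-3)) = 2*9 = 18)
(-25 + m)*L(-9, 0) = (-25 + 49)*18 = 24*18 = 432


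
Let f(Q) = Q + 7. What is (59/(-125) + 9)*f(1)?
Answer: 8528/125 ≈ 68.224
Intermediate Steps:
f(Q) = 7 + Q
(59/(-125) + 9)*f(1) = (59/(-125) + 9)*(7 + 1) = (59*(-1/125) + 9)*8 = (-59/125 + 9)*8 = (1066/125)*8 = 8528/125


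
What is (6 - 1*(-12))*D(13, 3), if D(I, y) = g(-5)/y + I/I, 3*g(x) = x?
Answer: 8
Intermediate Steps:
g(x) = x/3
D(I, y) = 1 - 5/(3*y) (D(I, y) = ((⅓)*(-5))/y + I/I = -5/(3*y) + 1 = 1 - 5/(3*y))
(6 - 1*(-12))*D(13, 3) = (6 - 1*(-12))*((-5/3 + 3)/3) = (6 + 12)*((⅓)*(4/3)) = 18*(4/9) = 8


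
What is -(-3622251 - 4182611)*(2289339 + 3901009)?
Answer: 48314811871976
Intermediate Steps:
-(-3622251 - 4182611)*(2289339 + 3901009) = -(-7804862)*6190348 = -1*(-48314811871976) = 48314811871976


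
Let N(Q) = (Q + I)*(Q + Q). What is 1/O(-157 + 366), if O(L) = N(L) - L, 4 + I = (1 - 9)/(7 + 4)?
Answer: 1/85177 ≈ 1.1740e-5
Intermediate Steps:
I = -52/11 (I = -4 + (1 - 9)/(7 + 4) = -4 - 8/11 = -52/11 ≈ -4.7273)
N(Q) = 2*Q*(-52/11 + Q) (N(Q) = (Q - 52/11)*(Q + Q) = (-52/11 + Q)*(2*Q) = 2*Q*(-52/11 + Q))
O(L) = -L + 2*L*(-52 + 11*L)/11 (O(L) = 2*L*(-52 + 11*L)/11 - L = -L + 2*L*(-52 + 11*L)/11)
1/O(-157 + 366) = 1/((-157 + 366)*(-115 + 22*(-157 + 366))/11) = 1/((1/11)*209*(-115 + 22*209)) = 1/((1/11)*209*(-115 + 4598)) = 1/((1/11)*209*4483) = 1/85177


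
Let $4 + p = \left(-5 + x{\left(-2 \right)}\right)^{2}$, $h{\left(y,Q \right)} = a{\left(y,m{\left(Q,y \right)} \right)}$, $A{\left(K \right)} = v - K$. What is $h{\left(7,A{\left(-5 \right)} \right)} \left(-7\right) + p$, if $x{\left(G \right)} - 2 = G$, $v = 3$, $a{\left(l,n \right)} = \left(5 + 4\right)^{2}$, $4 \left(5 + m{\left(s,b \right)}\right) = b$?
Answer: $-546$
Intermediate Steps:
$m{\left(s,b \right)} = -5 + \frac{b}{4}$
$a{\left(l,n \right)} = 81$ ($a{\left(l,n \right)} = 9^{2} = 81$)
$x{\left(G \right)} = 2 + G$
$A{\left(K \right)} = 3 - K$
$h{\left(y,Q \right)} = 81$
$p = 21$ ($p = -4 + \left(-5 + \left(2 - 2\right)\right)^{2} = -4 + \left(-5 + 0\right)^{2} = -4 + \left(-5\right)^{2} = -4 + 25 = 21$)
$h{\left(7,A{\left(-5 \right)} \right)} \left(-7\right) + p = 81 \left(-7\right) + 21 = -567 + 21 = -546$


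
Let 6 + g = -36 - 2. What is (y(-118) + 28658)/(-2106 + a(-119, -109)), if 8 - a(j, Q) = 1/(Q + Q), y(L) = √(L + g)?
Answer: -6247444/457363 - 1962*I*√2/457363 ≈ -13.66 - 0.0060667*I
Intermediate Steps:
g = -44 (g = -6 + (-36 - 2) = -6 - 38 = -44)
y(L) = √(-44 + L) (y(L) = √(L - 44) = √(-44 + L))
a(j, Q) = 8 - 1/(2*Q) (a(j, Q) = 8 - 1/(Q + Q) = 8 - 1/(2*Q))
(y(-118) + 28658)/(-2106 + a(-119, -109)) = (√(-44 - 118) + 28658)/(-2106 + (8 - ½/(-109))) = (√(-162) + 28658)/(-2106 + (8 - ½*(-1/109))) = (9*I*√2 + 28658)/(-2106 + (8 + 1/218)) = (28658 + 9*I*√2)/(-2106 + 1745/218) = (28658 + 9*I*√2)/(-457363/218) = (28658 + 9*I*√2)*(-218/457363) = -6247444/457363 - 1962*I*√2/457363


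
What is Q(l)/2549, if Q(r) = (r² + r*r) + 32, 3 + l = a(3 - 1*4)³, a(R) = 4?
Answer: 7474/2549 ≈ 2.9321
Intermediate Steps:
l = 61 (l = -3 + 4³ = -3 + 64 = 61)
Q(r) = 32 + 2*r² (Q(r) = (r² + r²) + 32 = 2*r² + 32 = 32 + 2*r²)
Q(l)/2549 = (32 + 2*61²)/2549 = (32 + 2*3721)*(1/2549) = (32 + 7442)*(1/2549) = 7474*(1/2549) = 7474/2549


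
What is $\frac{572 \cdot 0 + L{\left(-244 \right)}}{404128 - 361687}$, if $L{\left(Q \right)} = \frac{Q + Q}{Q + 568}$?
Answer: $- \frac{122}{3437721} \approx -3.5489 \cdot 10^{-5}$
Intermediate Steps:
$L{\left(Q \right)} = \frac{2 Q}{568 + Q}$
$\frac{572 \cdot 0 + L{\left(-244 \right)}}{404128 - 361687} = \frac{572 \cdot 0 + 2 \left(-244\right) \frac{1}{568 - 244}}{404128 - 361687} = \frac{0 + 2 \left(-244\right) \frac{1}{324}}{42441} = \left(0 + 2 \left(-244\right) \frac{1}{324}\right) \frac{1}{42441} = \left(0 - \frac{122}{81}\right) \frac{1}{42441} = \left(- \frac{122}{81}\right) \frac{1}{42441} = - \frac{122}{3437721}$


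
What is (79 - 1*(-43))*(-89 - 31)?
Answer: -14640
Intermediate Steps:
(79 - 1*(-43))*(-89 - 31) = (79 + 43)*(-120) = 122*(-120) = -14640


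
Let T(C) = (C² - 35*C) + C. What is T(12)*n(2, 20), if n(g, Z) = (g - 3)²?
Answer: -264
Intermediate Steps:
T(C) = C² - 34*C
n(g, Z) = (-3 + g)²
T(12)*n(2, 20) = (12*(-34 + 12))*(-3 + 2)² = (12*(-22))*(-1)² = -264*1 = -264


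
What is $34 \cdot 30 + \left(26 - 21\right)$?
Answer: $1025$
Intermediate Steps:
$34 \cdot 30 + \left(26 - 21\right) = 1020 + \left(26 - 21\right) = 1020 + 5 = 1025$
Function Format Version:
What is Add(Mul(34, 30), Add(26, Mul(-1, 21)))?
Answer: 1025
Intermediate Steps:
Add(Mul(34, 30), Add(26, Mul(-1, 21))) = Add(1020, Add(26, -21)) = Add(1020, 5) = 1025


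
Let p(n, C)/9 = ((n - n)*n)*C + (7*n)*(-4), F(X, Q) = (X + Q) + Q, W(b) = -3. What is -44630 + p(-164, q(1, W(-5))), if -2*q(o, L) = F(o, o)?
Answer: -3302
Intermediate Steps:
F(X, Q) = X + 2*Q (F(X, Q) = (Q + X) + Q = X + 2*Q)
q(o, L) = -3*o/2 (q(o, L) = -(o + 2*o)/2 = -3*o/2)
p(n, C) = -252*n (p(n, C) = 9*(((n - n)*n)*C + (7*n)*(-4)) = 9*((0*n)*C - 28*n) = 9*(0*C - 28*n) = 9*(0 - 28*n) = 9*(-28*n) = -252*n)
-44630 + p(-164, q(1, W(-5))) = -44630 - 252*(-164) = -44630 + 41328 = -3302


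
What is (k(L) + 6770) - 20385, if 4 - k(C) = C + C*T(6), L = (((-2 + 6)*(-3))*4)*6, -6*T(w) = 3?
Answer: -13467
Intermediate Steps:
T(w) = -½ (T(w) = -⅙*3 = -½)
L = -288 (L = ((4*(-3))*4)*6 = -12*4*6 = -48*6 = -288)
k(C) = 4 - C/2 (k(C) = 4 - (C + C*(-½)) = 4 - (C - C/2) = 4 - C/2)
(k(L) + 6770) - 20385 = ((4 - ½*(-288)) + 6770) - 20385 = ((4 + 144) + 6770) - 20385 = (148 + 6770) - 20385 = 6918 - 20385 = -13467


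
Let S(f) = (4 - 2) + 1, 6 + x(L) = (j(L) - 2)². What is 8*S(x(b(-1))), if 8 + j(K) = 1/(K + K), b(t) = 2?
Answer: 24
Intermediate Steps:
j(K) = -8 + 1/(2*K) (j(K) = -8 + 1/(K + K) = -8 + 1/(2*K))
x(L) = -6 + (-10 + 1/(2*L))² (x(L) = -6 + ((-8 + 1/(2*L)) - 2)² = -6 + (-10 + 1/(2*L))²)
S(f) = 3 (S(f) = 2 + 1 = 3)
8*S(x(b(-1))) = 8*3 = 24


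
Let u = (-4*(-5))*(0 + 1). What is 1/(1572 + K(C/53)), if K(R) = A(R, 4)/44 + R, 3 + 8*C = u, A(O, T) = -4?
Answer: 4664/7331571 ≈ 0.00063615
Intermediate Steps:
u = 20 (u = 20*1 = 20)
C = 17/8 (C = -3/8 + (⅛)*20 = -3/8 + 5/2 = 17/8 ≈ 2.1250)
K(R) = -1/11 + R (K(R) = -4/44 + R = -4*1/44 + R = -1/11 + R)
1/(1572 + K(C/53)) = 1/(1572 + (-1/11 + (17/8)/53)) = 1/(1572 + (-1/11 + (17/8)*(1/53))) = 1/(1572 + (-1/11 + 17/424)) = 1/(1572 - 237/4664) = 1/(7331571/4664) = 4664/7331571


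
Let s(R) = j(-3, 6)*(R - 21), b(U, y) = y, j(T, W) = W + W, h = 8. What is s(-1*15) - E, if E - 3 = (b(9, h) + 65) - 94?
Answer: -414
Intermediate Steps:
j(T, W) = 2*W
E = -18 (E = 3 + ((8 + 65) - 94) = 3 + (73 - 94) = 3 - 21 = -18)
s(R) = -252 + 12*R (s(R) = (2*6)*(R - 21) = 12*(-21 + R) = -252 + 12*R)
s(-1*15) - E = (-252 + 12*(-1*15)) - 1*(-18) = (-252 + 12*(-15)) + 18 = (-252 - 180) + 18 = -432 + 18 = -414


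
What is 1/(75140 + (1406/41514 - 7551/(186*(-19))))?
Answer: 660858/49658304539 ≈ 1.3308e-5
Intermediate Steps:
1/(75140 + (1406/41514 - 7551/(186*(-19)))) = 1/(75140 + (1406*(1/41514) - 7551/(-3534))) = 1/(75140 + (19/561 - 7551*(-1/3534))) = 1/(75140 + (19/561 + 2517/1178)) = 1/(75140 + 1434419/660858) = 1/(49658304539/660858) = 660858/49658304539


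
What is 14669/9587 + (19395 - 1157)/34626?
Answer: 341388250/165979731 ≈ 2.0568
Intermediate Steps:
14669/9587 + (19395 - 1157)/34626 = 14669*(1/9587) + 18238*(1/34626) = 14669/9587 + 9119/17313 = 341388250/165979731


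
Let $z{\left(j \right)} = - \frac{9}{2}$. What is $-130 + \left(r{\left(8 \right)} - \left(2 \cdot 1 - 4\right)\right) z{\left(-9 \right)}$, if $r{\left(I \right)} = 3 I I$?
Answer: $-1003$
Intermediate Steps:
$z{\left(j \right)} = - \frac{9}{2}$ ($z{\left(j \right)} = \left(-9\right) \frac{1}{2} = - \frac{9}{2}$)
$r{\left(I \right)} = 3 I^{2}$
$-130 + \left(r{\left(8 \right)} - \left(2 \cdot 1 - 4\right)\right) z{\left(-9 \right)} = -130 + \left(3 \cdot 8^{2} - \left(2 \cdot 1 - 4\right)\right) \left(- \frac{9}{2}\right) = -130 + \left(3 \cdot 64 - \left(2 - 4\right)\right) \left(- \frac{9}{2}\right) = -130 + \left(192 - -2\right) \left(- \frac{9}{2}\right) = -130 + \left(192 + 2\right) \left(- \frac{9}{2}\right) = -130 + 194 \left(- \frac{9}{2}\right) = -130 - 873 = -1003$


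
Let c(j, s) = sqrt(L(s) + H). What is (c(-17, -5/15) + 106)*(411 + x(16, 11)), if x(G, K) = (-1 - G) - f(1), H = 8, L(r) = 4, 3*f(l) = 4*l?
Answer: 124868/3 + 2356*sqrt(3)/3 ≈ 42983.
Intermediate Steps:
f(l) = 4*l/3 (f(l) = (4*l)/3 = 4*l/3)
x(G, K) = -7/3 - G (x(G, K) = (-1 - G) - 4/3 = -7/3 - G)
c(j, s) = 2*sqrt(3) (c(j, s) = sqrt(4 + 8) = sqrt(12) = 2*sqrt(3))
(c(-17, -5/15) + 106)*(411 + x(16, 11)) = (2*sqrt(3) + 106)*(411 + (-7/3 - 1*16)) = (106 + 2*sqrt(3))*(411 + (-7/3 - 16)) = (106 + 2*sqrt(3))*(411 - 55/3) = (106 + 2*sqrt(3))*(1178/3) = 124868/3 + 2356*sqrt(3)/3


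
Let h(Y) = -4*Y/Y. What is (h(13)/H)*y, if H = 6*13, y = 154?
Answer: -308/39 ≈ -7.8974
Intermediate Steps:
h(Y) = -4 (h(Y) = -4*1 = -4)
H = 78
(h(13)/H)*y = -4/78*154 = -4*1/78*154 = -2/39*154 = -308/39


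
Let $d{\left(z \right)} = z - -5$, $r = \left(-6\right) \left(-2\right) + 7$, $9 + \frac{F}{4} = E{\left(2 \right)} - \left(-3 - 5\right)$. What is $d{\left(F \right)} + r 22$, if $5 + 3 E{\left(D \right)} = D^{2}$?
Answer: $\frac{1253}{3} \approx 417.67$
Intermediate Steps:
$E{\left(D \right)} = - \frac{5}{3} + \frac{D^{2}}{3}$
$F = - \frac{16}{3}$ ($F = -36 + 4 \left(\left(- \frac{5}{3} + \frac{2^{2}}{3}\right) - \left(-3 - 5\right)\right) = -36 + 4 \left(\left(- \frac{5}{3} + \frac{1}{3} \cdot 4\right) - -8\right) = -36 + 4 \left(\left(- \frac{5}{3} + \frac{4}{3}\right) + 8\right) = -36 + 4 \left(- \frac{1}{3} + 8\right) = -36 + 4 \cdot \frac{23}{3} = -36 + \frac{92}{3} = - \frac{16}{3} \approx -5.3333$)
$r = 19$ ($r = 12 + 7 = 19$)
$d{\left(z \right)} = 5 + z$ ($d{\left(z \right)} = z + 5 = 5 + z$)
$d{\left(F \right)} + r 22 = \left(5 - \frac{16}{3}\right) + 19 \cdot 22 = - \frac{1}{3} + 418 = \frac{1253}{3}$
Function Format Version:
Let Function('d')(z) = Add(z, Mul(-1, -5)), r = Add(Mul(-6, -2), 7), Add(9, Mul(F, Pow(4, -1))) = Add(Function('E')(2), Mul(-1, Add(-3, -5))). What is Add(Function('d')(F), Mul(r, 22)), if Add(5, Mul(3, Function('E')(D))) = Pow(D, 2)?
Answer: Rational(1253, 3) ≈ 417.67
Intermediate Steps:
Function('E')(D) = Add(Rational(-5, 3), Mul(Rational(1, 3), Pow(D, 2)))
F = Rational(-16, 3) (F = Add(-36, Mul(4, Add(Add(Rational(-5, 3), Mul(Rational(1, 3), Pow(2, 2))), Mul(-1, Add(-3, -5))))) = Add(-36, Mul(4, Add(Add(Rational(-5, 3), Mul(Rational(1, 3), 4)), Mul(-1, -8)))) = Add(-36, Mul(4, Add(Add(Rational(-5, 3), Rational(4, 3)), 8))) = Add(-36, Mul(4, Add(Rational(-1, 3), 8))) = Add(-36, Mul(4, Rational(23, 3))) = Add(-36, Rational(92, 3)) = Rational(-16, 3) ≈ -5.3333)
r = 19 (r = Add(12, 7) = 19)
Function('d')(z) = Add(5, z) (Function('d')(z) = Add(z, 5) = Add(5, z))
Add(Function('d')(F), Mul(r, 22)) = Add(Add(5, Rational(-16, 3)), Mul(19, 22)) = Add(Rational(-1, 3), 418) = Rational(1253, 3)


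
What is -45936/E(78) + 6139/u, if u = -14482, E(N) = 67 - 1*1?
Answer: -10085611/14482 ≈ -696.42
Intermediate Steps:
E(N) = 66 (E(N) = 67 - 1 = 66)
-45936/E(78) + 6139/u = -45936/66 + 6139/(-14482) = -45936*1/66 + 6139*(-1/14482) = -696 - 6139/14482 = -10085611/14482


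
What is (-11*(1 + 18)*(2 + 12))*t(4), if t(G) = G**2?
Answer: -46816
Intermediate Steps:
(-11*(1 + 18)*(2 + 12))*t(4) = -11*(1 + 18)*(2 + 12)*4**2 = -209*14*16 = -11*266*16 = -2926*16 = -46816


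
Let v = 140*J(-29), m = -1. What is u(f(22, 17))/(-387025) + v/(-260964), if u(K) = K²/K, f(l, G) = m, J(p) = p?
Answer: 392895616/25249898025 ≈ 0.015560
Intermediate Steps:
f(l, G) = -1
v = -4060 (v = 140*(-29) = -4060)
u(K) = K
u(f(22, 17))/(-387025) + v/(-260964) = -1/(-387025) - 4060/(-260964) = -1*(-1/387025) - 4060*(-1/260964) = 1/387025 + 1015/65241 = 392895616/25249898025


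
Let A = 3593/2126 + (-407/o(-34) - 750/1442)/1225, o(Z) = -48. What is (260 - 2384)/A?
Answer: -95719488177600/76455058361 ≈ -1252.0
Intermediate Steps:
A = 76455058361/45065672400 (A = 3593/2126 + (-407/(-48) - 750/1442)/1225 = 3593*(1/2126) + (-407*(-1/48) - 750*1/1442)*(1/1225) = 3593/2126 + (407/48 - 375/721)*(1/1225) = 3593/2126 + (275447/34608)*(1/1225) = 3593/2126 + 275447/42394800 = 76455058361/45065672400 ≈ 1.6965)
(260 - 2384)/A = (260 - 2384)/(76455058361/45065672400) = -2124*45065672400/76455058361 = -95719488177600/76455058361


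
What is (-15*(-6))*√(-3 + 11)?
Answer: 180*√2 ≈ 254.56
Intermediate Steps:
(-15*(-6))*√(-3 + 11) = 90*√8 = 90*(2*√2) = 180*√2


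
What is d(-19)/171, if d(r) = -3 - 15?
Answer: -2/19 ≈ -0.10526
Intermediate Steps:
d(r) = -18
d(-19)/171 = -18/171 = -18*1/171 = -2/19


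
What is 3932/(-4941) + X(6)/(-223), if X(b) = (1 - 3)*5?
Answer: -827426/1101843 ≈ -0.75095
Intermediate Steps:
X(b) = -10 (X(b) = -2*5 = -10)
3932/(-4941) + X(6)/(-223) = 3932/(-4941) - 10/(-223) = 3932*(-1/4941) - 10*(-1/223) = -3932/4941 + 10/223 = -827426/1101843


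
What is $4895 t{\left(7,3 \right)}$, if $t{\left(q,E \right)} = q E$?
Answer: $102795$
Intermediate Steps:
$t{\left(q,E \right)} = E q$
$4895 t{\left(7,3 \right)} = 4895 \cdot 3 \cdot 7 = 4895 \cdot 21 = 102795$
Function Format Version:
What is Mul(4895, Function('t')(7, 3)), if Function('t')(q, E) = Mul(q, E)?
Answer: 102795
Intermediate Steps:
Function('t')(q, E) = Mul(E, q)
Mul(4895, Function('t')(7, 3)) = Mul(4895, Mul(3, 7)) = Mul(4895, 21) = 102795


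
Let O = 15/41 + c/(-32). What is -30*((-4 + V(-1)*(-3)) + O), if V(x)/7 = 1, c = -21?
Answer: 471885/656 ≈ 719.34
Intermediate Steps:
V(x) = 7 (V(x) = 7*1 = 7)
O = 1341/1312 (O = 15/41 - 21/(-32) = 15*(1/41) - 21*(-1/32) = 15/41 + 21/32 = 1341/1312 ≈ 1.0221)
-30*((-4 + V(-1)*(-3)) + O) = -30*((-4 + 7*(-3)) + 1341/1312) = -30*((-4 - 21) + 1341/1312) = -30*(-25 + 1341/1312) = -30*(-31459/1312) = 471885/656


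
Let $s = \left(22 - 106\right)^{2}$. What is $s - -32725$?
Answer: $39781$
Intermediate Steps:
$s = 7056$ ($s = \left(-84\right)^{2} = 7056$)
$s - -32725 = 7056 - -32725 = 7056 + 32725 = 39781$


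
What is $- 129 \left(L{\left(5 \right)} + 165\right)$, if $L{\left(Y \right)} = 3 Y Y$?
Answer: $-30960$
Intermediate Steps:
$L{\left(Y \right)} = 3 Y^{2}$
$- 129 \left(L{\left(5 \right)} + 165\right) = - 129 \left(3 \cdot 5^{2} + 165\right) = - 129 \left(3 \cdot 25 + 165\right) = - 129 \left(75 + 165\right) = \left(-129\right) 240 = -30960$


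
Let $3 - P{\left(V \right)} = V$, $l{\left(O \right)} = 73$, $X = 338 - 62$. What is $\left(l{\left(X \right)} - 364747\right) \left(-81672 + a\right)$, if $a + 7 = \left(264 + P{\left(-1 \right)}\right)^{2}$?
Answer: $3593862270$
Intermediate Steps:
$X = 276$
$P{\left(V \right)} = 3 - V$
$a = 71817$ ($a = -7 + \left(264 + \left(3 - -1\right)\right)^{2} = -7 + \left(264 + \left(3 + 1\right)\right)^{2} = -7 + \left(264 + 4\right)^{2} = -7 + 268^{2} = -7 + 71824 = 71817$)
$\left(l{\left(X \right)} - 364747\right) \left(-81672 + a\right) = \left(73 - 364747\right) \left(-81672 + 71817\right) = \left(-364674\right) \left(-9855\right) = 3593862270$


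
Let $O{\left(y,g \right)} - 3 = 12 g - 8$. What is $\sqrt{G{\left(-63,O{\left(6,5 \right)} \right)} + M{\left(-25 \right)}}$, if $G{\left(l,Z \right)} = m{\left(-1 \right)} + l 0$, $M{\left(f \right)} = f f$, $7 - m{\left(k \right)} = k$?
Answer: $\sqrt{633} \approx 25.159$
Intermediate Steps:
$m{\left(k \right)} = 7 - k$
$M{\left(f \right)} = f^{2}$
$O{\left(y,g \right)} = -5 + 12 g$ ($O{\left(y,g \right)} = 3 + \left(12 g - 8\right) = 3 + \left(-8 + 12 g\right) = -5 + 12 g$)
$G{\left(l,Z \right)} = 8$ ($G{\left(l,Z \right)} = \left(7 - -1\right) + l 0 = \left(7 + 1\right) + 0 = 8 + 0 = 8$)
$\sqrt{G{\left(-63,O{\left(6,5 \right)} \right)} + M{\left(-25 \right)}} = \sqrt{8 + \left(-25\right)^{2}} = \sqrt{8 + 625} = \sqrt{633}$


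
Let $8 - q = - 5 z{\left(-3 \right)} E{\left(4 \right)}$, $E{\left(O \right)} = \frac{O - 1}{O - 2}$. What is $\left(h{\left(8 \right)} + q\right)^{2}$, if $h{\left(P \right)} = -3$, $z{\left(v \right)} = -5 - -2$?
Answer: $\frac{1225}{4} \approx 306.25$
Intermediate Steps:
$z{\left(v \right)} = -3$ ($z{\left(v \right)} = -5 + 2 = -3$)
$E{\left(O \right)} = \frac{-1 + O}{-2 + O}$
$q = - \frac{29}{2}$ ($q = 8 - \left(-5\right) \left(-3\right) \frac{-1 + 4}{-2 + 4} = 8 - 15 \cdot \frac{1}{2} \cdot 3 = 8 - 15 \cdot \frac{3}{2} = 8 - \frac{45}{2} = - \frac{29}{2} \approx -14.5$)
$\left(h{\left(8 \right)} + q\right)^{2} = \left(-3 - \frac{29}{2}\right)^{2} = \left(- \frac{35}{2}\right)^{2} = \frac{1225}{4}$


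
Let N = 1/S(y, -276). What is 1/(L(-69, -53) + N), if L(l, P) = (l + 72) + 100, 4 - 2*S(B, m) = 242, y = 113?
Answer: 119/12256 ≈ 0.0097095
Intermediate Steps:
S(B, m) = -119 (S(B, m) = 2 - 1/2*242 = 2 - 121 = -119)
N = -1/119 (N = 1/(-119) = -1/119 ≈ -0.0084034)
L(l, P) = 172 + l (L(l, P) = (72 + l) + 100 = 172 + l)
1/(L(-69, -53) + N) = 1/((172 - 69) - 1/119) = 1/(103 - 1/119) = 1/(12256/119) = 119/12256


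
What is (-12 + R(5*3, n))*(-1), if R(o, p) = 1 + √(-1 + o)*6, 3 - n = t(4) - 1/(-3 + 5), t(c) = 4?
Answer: 11 - 6*√14 ≈ -11.450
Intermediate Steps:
n = -½ (n = 3 - (4 - 1/(-3 + 5)) = 3 - (4 - 1/2) = 3 - (4 - 1*½) = 3 - (4 - ½) = 3 - 1*7/2 = 3 - 7/2 = -½ ≈ -0.50000)
R(o, p) = 1 + 6*√(-1 + o)
(-12 + R(5*3, n))*(-1) = (-12 + (1 + 6*√(-1 + 5*3)))*(-1) = (-12 + (1 + 6*√(-1 + 15)))*(-1) = (-12 + (1 + 6*√14))*(-1) = (-11 + 6*√14)*(-1) = 11 - 6*√14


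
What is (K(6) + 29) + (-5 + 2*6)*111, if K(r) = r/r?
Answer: 807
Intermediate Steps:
K(r) = 1
(K(6) + 29) + (-5 + 2*6)*111 = (1 + 29) + (-5 + 2*6)*111 = 30 + (-5 + 12)*111 = 30 + 7*111 = 30 + 777 = 807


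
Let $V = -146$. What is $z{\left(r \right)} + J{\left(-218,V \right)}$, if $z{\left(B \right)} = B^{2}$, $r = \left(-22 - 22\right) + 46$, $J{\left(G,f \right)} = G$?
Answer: $-214$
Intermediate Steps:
$r = 2$ ($r = -44 + 46 = 2$)
$z{\left(r \right)} + J{\left(-218,V \right)} = 2^{2} - 218 = 4 - 218 = -214$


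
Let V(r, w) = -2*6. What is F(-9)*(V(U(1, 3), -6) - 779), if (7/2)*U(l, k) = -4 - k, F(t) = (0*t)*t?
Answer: 0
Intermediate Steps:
F(t) = 0 (F(t) = 0*t = 0)
U(l, k) = -8/7 - 2*k/7 (U(l, k) = 2*(-4 - k)/7 = -8/7 - 2*k/7)
V(r, w) = -12
F(-9)*(V(U(1, 3), -6) - 779) = 0*(-12 - 779) = 0*(-791) = 0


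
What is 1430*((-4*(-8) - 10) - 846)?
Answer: -1178320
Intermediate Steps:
1430*((-4*(-8) - 10) - 846) = 1430*((32 - 10) - 846) = 1430*(22 - 846) = 1430*(-824) = -1178320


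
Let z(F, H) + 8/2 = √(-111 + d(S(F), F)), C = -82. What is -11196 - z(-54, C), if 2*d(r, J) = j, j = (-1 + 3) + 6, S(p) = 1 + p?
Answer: -11192 - I*√107 ≈ -11192.0 - 10.344*I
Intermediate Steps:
j = 8 (j = 2 + 6 = 8)
d(r, J) = 4 (d(r, J) = (½)*8 = 4)
z(F, H) = -4 + I*√107 (z(F, H) = -4 + √(-111 + 4) = -4 + √(-107) = -4 + I*√107)
-11196 - z(-54, C) = -11196 - (-4 + I*√107) = -11196 + (4 - I*√107) = -11192 - I*√107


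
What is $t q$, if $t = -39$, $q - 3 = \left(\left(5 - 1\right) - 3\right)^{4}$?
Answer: $-156$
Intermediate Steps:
$q = 4$ ($q = 3 + \left(\left(5 - 1\right) - 3\right)^{4} = 3 + \left(4 - 3\right)^{4} = 3 + 1^{4} = 3 + 1 = 4$)
$t q = \left(-39\right) 4 = -156$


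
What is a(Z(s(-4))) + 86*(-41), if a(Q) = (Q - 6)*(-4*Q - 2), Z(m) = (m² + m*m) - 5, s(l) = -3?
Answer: -3904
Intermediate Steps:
Z(m) = -5 + 2*m² (Z(m) = (m² + m²) - 5 = 2*m² - 5 = -5 + 2*m²)
a(Q) = (-6 + Q)*(-2 - 4*Q)
a(Z(s(-4))) + 86*(-41) = (12 - 4*(-5 + 2*(-3)²)² + 22*(-5 + 2*(-3)²)) + 86*(-41) = (12 - 4*(-5 + 2*9)² + 22*(-5 + 2*9)) - 3526 = (12 - 4*(-5 + 18)² + 22*(-5 + 18)) - 3526 = (12 - 4*13² + 22*13) - 3526 = (12 - 4*169 + 286) - 3526 = (12 - 676 + 286) - 3526 = -378 - 3526 = -3904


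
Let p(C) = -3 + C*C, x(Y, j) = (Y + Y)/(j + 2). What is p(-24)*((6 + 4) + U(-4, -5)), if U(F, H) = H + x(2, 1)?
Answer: 3629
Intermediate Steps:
x(Y, j) = 2*Y/(2 + j) (x(Y, j) = (2*Y)/(2 + j) = 2*Y/(2 + j))
U(F, H) = 4/3 + H (U(F, H) = H + 2*2/(2 + 1) = H + 2*2/3 = H + 2*2*(⅓) = H + 4/3 = 4/3 + H)
p(C) = -3 + C²
p(-24)*((6 + 4) + U(-4, -5)) = (-3 + (-24)²)*((6 + 4) + (4/3 - 5)) = (-3 + 576)*(10 - 11/3) = 573*(19/3) = 3629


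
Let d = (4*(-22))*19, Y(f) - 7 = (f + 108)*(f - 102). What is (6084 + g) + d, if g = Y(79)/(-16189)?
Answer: 71430162/16189 ≈ 4412.3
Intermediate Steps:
Y(f) = 7 + (-102 + f)*(108 + f) (Y(f) = 7 + (f + 108)*(f - 102) = 7 + (108 + f)*(-102 + f) = 7 + (-102 + f)*(108 + f))
g = 4294/16189 (g = (-11009 + 79**2 + 6*79)/(-16189) = (-11009 + 6241 + 474)*(-1/16189) = -4294*(-1/16189) = 4294/16189 ≈ 0.26524)
d = -1672 (d = -88*19 = -1672)
(6084 + g) + d = (6084 + 4294/16189) - 1672 = 98498170/16189 - 1672 = 71430162/16189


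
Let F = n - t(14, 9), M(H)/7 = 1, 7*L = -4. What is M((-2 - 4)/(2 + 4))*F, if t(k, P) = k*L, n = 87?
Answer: 665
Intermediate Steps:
L = -4/7 (L = (⅐)*(-4) = -4/7 ≈ -0.57143)
t(k, P) = -4*k/7 (t(k, P) = k*(-4/7) = -4*k/7)
M(H) = 7 (M(H) = 7*1 = 7)
F = 95 (F = 87 - (-4)*14/7 = 87 - 1*(-8) = 87 + 8 = 95)
M((-2 - 4)/(2 + 4))*F = 7*95 = 665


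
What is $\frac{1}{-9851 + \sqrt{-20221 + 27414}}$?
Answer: $- \frac{9851}{97035008} - \frac{\sqrt{7193}}{97035008} \approx -0.00010239$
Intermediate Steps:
$\frac{1}{-9851 + \sqrt{-20221 + 27414}} = \frac{1}{-9851 + \sqrt{7193}}$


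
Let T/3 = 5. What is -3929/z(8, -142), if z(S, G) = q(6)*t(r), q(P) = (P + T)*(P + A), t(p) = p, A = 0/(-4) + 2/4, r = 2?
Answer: -3929/273 ≈ -14.392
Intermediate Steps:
T = 15 (T = 3*5 = 15)
A = 1/2 (A = 0*(-1/4) + 2*(1/4) = 0 + 1/2 = 1/2 ≈ 0.50000)
q(P) = (1/2 + P)*(15 + P) (q(P) = (P + 15)*(P + 1/2) = (15 + P)*(1/2 + P) = (1/2 + P)*(15 + P))
z(S, G) = 273 (z(S, G) = (15/2 + 6**2 + (31/2)*6)*2 = (15/2 + 36 + 93)*2 = (273/2)*2 = 273)
-3929/z(8, -142) = -3929/273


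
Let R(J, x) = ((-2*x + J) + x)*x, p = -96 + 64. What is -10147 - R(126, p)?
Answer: -5091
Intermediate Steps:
p = -32
R(J, x) = x*(J - x) (R(J, x) = ((J - 2*x) + x)*x = (J - x)*x = x*(J - x))
-10147 - R(126, p) = -10147 - (-32)*(126 - 1*(-32)) = -10147 - (-32)*(126 + 32) = -10147 - (-32)*158 = -10147 - 1*(-5056) = -10147 + 5056 = -5091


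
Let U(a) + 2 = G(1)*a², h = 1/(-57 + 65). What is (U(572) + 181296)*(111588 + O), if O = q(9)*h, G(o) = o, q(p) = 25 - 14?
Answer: 226962968885/4 ≈ 5.6741e+10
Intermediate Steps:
q(p) = 11
h = ⅛ (h = 1/8 = ⅛ ≈ 0.12500)
U(a) = -2 + a² (U(a) = -2 + 1*a² = -2 + a²)
O = 11/8 (O = 11*(⅛) = 11/8 ≈ 1.3750)
(U(572) + 181296)*(111588 + O) = ((-2 + 572²) + 181296)*(111588 + 11/8) = ((-2 + 327184) + 181296)*(892715/8) = (327182 + 181296)*(892715/8) = 508478*(892715/8) = 226962968885/4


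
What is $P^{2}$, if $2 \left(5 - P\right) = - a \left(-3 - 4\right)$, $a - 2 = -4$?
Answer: $144$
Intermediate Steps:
$a = -2$ ($a = 2 - 4 = -2$)
$P = 12$ ($P = 5 - \frac{\left(-1\right) \left(-2\right) \left(-3 - 4\right)}{2} = 5 - \frac{2 \left(-7\right)}{2} = 5 - -7 = 5 + 7 = 12$)
$P^{2} = 12^{2} = 144$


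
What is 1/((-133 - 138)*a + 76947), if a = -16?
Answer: 1/81283 ≈ 1.2303e-5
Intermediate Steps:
1/((-133 - 138)*a + 76947) = 1/((-133 - 138)*(-16) + 76947) = 1/(-271*(-16) + 76947) = 1/(4336 + 76947) = 1/81283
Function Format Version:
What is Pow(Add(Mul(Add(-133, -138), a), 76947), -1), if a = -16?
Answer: Rational(1, 81283) ≈ 1.2303e-5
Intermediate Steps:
Pow(Add(Mul(Add(-133, -138), a), 76947), -1) = Pow(Add(Mul(Add(-133, -138), -16), 76947), -1) = Pow(Add(Mul(-271, -16), 76947), -1) = Pow(Add(4336, 76947), -1) = Pow(81283, -1) = Rational(1, 81283)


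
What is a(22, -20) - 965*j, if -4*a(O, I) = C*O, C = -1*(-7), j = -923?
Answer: 1781313/2 ≈ 8.9066e+5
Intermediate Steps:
C = 7
a(O, I) = -7*O/4
a(22, -20) - 965*j = -7/4*22 - 965*(-923) = -77/2 + 890695 = 1781313/2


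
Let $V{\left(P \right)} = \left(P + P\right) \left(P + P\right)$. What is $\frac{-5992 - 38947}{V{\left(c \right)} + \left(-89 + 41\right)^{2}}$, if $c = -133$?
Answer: $- \frac{44939}{73060} \approx -0.6151$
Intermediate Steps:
$V{\left(P \right)} = 4 P^{2}$ ($V{\left(P \right)} = 2 P 2 P = 4 P^{2}$)
$\frac{-5992 - 38947}{V{\left(c \right)} + \left(-89 + 41\right)^{2}} = \frac{-5992 - 38947}{4 \left(-133\right)^{2} + \left(-89 + 41\right)^{2}} = - \frac{44939}{4 \cdot 17689 + \left(-48\right)^{2}} = - \frac{44939}{70756 + 2304} = - \frac{44939}{73060}$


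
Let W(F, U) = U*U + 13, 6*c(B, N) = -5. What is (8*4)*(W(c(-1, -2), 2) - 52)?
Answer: -1120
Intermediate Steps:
c(B, N) = -⅚ (c(B, N) = (⅙)*(-5) = -⅚)
W(F, U) = 13 + U² (W(F, U) = U² + 13 = 13 + U²)
(8*4)*(W(c(-1, -2), 2) - 52) = (8*4)*((13 + 2²) - 52) = 32*((13 + 4) - 52) = 32*(17 - 52) = 32*(-35) = -1120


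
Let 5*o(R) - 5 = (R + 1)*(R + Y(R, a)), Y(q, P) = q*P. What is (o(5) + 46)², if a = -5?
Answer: 529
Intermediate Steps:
Y(q, P) = P*q
o(R) = 1 - 4*R*(1 + R)/5 (o(R) = 1 + ((R + 1)*(R - 5*R))/5 = 1 + ((1 + R)*(-4*R))/5 = 1 + (-4*R*(1 + R))/5 = 1 - 4*R*(1 + R)/5)
(o(5) + 46)² = ((1 - ⅘*5 - ⅘*5²) + 46)² = ((1 - 4 - ⅘*25) + 46)² = ((1 - 4 - 20) + 46)² = (-23 + 46)² = 23² = 529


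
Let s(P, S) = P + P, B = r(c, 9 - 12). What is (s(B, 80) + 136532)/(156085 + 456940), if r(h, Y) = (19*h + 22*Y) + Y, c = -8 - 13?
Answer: 135596/613025 ≈ 0.22119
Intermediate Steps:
c = -21
r(h, Y) = 19*h + 23*Y
B = -468 (B = 19*(-21) + 23*(9 - 12) = -399 + 23*(-3) = -399 - 69 = -468)
s(P, S) = 2*P
(s(B, 80) + 136532)/(156085 + 456940) = (2*(-468) + 136532)/(156085 + 456940) = (-936 + 136532)/613025 = 135596*(1/613025) = 135596/613025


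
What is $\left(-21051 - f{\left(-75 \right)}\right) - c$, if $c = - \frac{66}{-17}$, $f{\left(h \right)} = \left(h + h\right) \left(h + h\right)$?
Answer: $- \frac{740433}{17} \approx -43555.0$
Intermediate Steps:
$f{\left(h \right)} = 4 h^{2}$ ($f{\left(h \right)} = 2 h 2 h = 4 h^{2}$)
$c = \frac{66}{17}$ ($c = \left(-66\right) \left(- \frac{1}{17}\right) = \frac{66}{17} \approx 3.8824$)
$\left(-21051 - f{\left(-75 \right)}\right) - c = \left(-21051 - 4 \left(-75\right)^{2}\right) - \frac{66}{17} = \left(-21051 - 4 \cdot 5625\right) - \frac{66}{17} = \left(-21051 - 22500\right) - \frac{66}{17} = -43551 - \frac{66}{17} = - \frac{740433}{17}$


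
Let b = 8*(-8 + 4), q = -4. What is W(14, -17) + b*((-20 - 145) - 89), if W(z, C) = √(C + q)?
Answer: 8128 + I*√21 ≈ 8128.0 + 4.5826*I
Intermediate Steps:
b = -32 (b = 8*(-4) = -32)
W(z, C) = √(-4 + C) (W(z, C) = √(C - 4) = √(-4 + C))
W(14, -17) + b*((-20 - 145) - 89) = √(-4 - 17) - 32*((-20 - 145) - 89) = √(-21) - 32*(-165 - 89) = I*√21 - 32*(-254) = I*√21 + 8128 = 8128 + I*√21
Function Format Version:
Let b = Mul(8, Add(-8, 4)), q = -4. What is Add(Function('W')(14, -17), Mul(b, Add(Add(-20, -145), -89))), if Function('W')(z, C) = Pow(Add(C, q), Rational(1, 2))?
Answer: Add(8128, Mul(I, Pow(21, Rational(1, 2)))) ≈ Add(8128.0, Mul(4.5826, I))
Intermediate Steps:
b = -32 (b = Mul(8, -4) = -32)
Function('W')(z, C) = Pow(Add(-4, C), Rational(1, 2)) (Function('W')(z, C) = Pow(Add(C, -4), Rational(1, 2)) = Pow(Add(-4, C), Rational(1, 2)))
Add(Function('W')(14, -17), Mul(b, Add(Add(-20, -145), -89))) = Add(Pow(Add(-4, -17), Rational(1, 2)), Mul(-32, Add(Add(-20, -145), -89))) = Add(Pow(-21, Rational(1, 2)), Mul(-32, Add(-165, -89))) = Add(Mul(I, Pow(21, Rational(1, 2))), Mul(-32, -254)) = Add(Mul(I, Pow(21, Rational(1, 2))), 8128) = Add(8128, Mul(I, Pow(21, Rational(1, 2))))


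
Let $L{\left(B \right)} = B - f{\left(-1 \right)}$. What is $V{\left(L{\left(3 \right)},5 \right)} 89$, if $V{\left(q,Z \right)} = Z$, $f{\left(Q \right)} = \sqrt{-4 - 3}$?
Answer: $445$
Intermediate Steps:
$f{\left(Q \right)} = i \sqrt{7}$ ($f{\left(Q \right)} = \sqrt{-7} = i \sqrt{7}$)
$L{\left(B \right)} = B - i \sqrt{7}$
$V{\left(L{\left(3 \right)},5 \right)} 89 = 5 \cdot 89 = 445$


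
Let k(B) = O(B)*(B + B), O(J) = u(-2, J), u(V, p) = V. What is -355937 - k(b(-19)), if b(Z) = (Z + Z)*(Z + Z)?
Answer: -350161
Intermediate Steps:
O(J) = -2
b(Z) = 4*Z² (b(Z) = (2*Z)*(2*Z) = 4*Z²)
k(B) = -4*B (k(B) = -2*(B + B) = -4*B)
-355937 - k(b(-19)) = -355937 - (-4)*4*(-19)² = -355937 - (-4)*4*361 = -355937 - (-4)*1444 = -355937 - 1*(-5776) = -355937 + 5776 = -350161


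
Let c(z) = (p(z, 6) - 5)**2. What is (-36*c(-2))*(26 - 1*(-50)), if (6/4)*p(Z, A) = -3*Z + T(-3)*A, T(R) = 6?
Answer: -1447344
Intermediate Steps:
p(Z, A) = -2*Z + 4*A (p(Z, A) = 2*(-3*Z + 6*A)/3 = -2*Z + 4*A)
c(z) = (19 - 2*z)**2 (c(z) = ((-2*z + 4*6) - 5)**2 = ((-2*z + 24) - 5)**2 = ((24 - 2*z) - 5)**2 = (19 - 2*z)**2)
(-36*c(-2))*(26 - 1*(-50)) = (-36*(-19 + 2*(-2))**2)*(26 - 1*(-50)) = (-36*(-19 - 4)**2)*(26 + 50) = -36*(-23)**2*76 = -36*529*76 = -19044*76 = -1447344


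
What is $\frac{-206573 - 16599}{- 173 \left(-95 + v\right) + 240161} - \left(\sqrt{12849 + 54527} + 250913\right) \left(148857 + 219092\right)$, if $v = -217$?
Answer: $- \frac{27155665383380041}{294137} - 1471796 \sqrt{4211} \approx -9.2419 \cdot 10^{10}$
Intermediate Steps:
$\frac{-206573 - 16599}{- 173 \left(-95 + v\right) + 240161} - \left(\sqrt{12849 + 54527} + 250913\right) \left(148857 + 219092\right) = \frac{-206573 - 16599}{- 173 \left(-95 - 217\right) + 240161} - \left(\sqrt{12849 + 54527} + 250913\right) \left(148857 + 219092\right) = - \frac{223172}{\left(-173\right) \left(-312\right) + 240161} - \left(\sqrt{67376} + 250913\right) 367949 = - \frac{223172}{53976 + 240161} - \left(4 \sqrt{4211} + 250913\right) 367949 = - \frac{223172}{294137} - \left(250913 + 4 \sqrt{4211}\right) 367949 = \left(-223172\right) \frac{1}{294137} - \left(92323187437 + 1471796 \sqrt{4211}\right) = - \frac{223172}{294137} - \left(92323187437 + 1471796 \sqrt{4211}\right) = - \frac{27155665383380041}{294137} - 1471796 \sqrt{4211}$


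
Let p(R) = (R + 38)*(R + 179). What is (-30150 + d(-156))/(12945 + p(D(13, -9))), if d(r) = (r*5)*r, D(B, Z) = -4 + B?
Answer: 91530/21781 ≈ 4.2023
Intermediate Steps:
d(r) = 5*r**2 (d(r) = (5*r)*r = 5*r**2)
p(R) = (38 + R)*(179 + R)
(-30150 + d(-156))/(12945 + p(D(13, -9))) = (-30150 + 5*(-156)**2)/(12945 + (6802 + (-4 + 13)**2 + 217*(-4 + 13))) = (-30150 + 5*24336)/(12945 + (6802 + 9**2 + 217*9)) = (-30150 + 121680)/(12945 + (6802 + 81 + 1953)) = 91530/(12945 + 8836) = 91530/21781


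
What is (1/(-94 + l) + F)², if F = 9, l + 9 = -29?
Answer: 1408969/17424 ≈ 80.864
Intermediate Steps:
l = -38 (l = -9 - 29 = -38)
(1/(-94 + l) + F)² = (1/(-94 - 38) + 9)² = (1/(-132) + 9)² = (-1/132 + 9)² = (1187/132)² = 1408969/17424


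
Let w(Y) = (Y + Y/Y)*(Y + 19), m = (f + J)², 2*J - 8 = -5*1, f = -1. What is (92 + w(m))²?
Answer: 3448449/256 ≈ 13471.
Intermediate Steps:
J = 3/2 (J = 4 + (-5*1)/2 = 4 + (½)*(-5) = 4 - 5/2 = 3/2 ≈ 1.5000)
m = ¼ (m = (-1 + 3/2)² = (½)² = ¼ ≈ 0.25000)
w(Y) = (1 + Y)*(19 + Y) (w(Y) = (Y + 1)*(19 + Y) = (1 + Y)*(19 + Y))
(92 + w(m))² = (92 + (19 + (¼)² + 20*(¼)))² = (92 + (19 + 1/16 + 5))² = (92 + 385/16)² = (1857/16)² = 3448449/256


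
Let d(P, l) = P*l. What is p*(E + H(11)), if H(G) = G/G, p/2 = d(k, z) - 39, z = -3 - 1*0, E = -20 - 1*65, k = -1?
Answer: 6048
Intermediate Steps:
E = -85 (E = -20 - 65 = -85)
z = -3 (z = -3 + 0 = -3)
p = -72 (p = 2*(-1*(-3) - 39) = 2*(3 - 39) = 2*(-36) = -72)
H(G) = 1
p*(E + H(11)) = -72*(-85 + 1) = -72*(-84) = 6048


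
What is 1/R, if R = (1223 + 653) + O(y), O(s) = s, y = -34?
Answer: 1/1842 ≈ 0.00054289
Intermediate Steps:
R = 1842 (R = (1223 + 653) - 34 = 1876 - 34 = 1842)
1/R = 1/1842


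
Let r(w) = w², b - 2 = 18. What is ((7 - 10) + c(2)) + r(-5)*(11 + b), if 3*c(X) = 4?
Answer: 2320/3 ≈ 773.33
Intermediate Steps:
b = 20 (b = 2 + 18 = 20)
c(X) = 4/3 (c(X) = (⅓)*4 = 4/3)
((7 - 10) + c(2)) + r(-5)*(11 + b) = ((7 - 10) + 4/3) + (-5)²*(11 + 20) = (-3 + 4/3) + 25*31 = -5/3 + 775 = 2320/3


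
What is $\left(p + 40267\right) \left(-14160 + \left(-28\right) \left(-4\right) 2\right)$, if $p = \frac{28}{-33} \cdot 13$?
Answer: $- \frac{18513237392}{33} \approx -5.6101 \cdot 10^{8}$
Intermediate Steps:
$p = - \frac{364}{33}$ ($p = 28 \left(- \frac{1}{33}\right) 13 = \left(- \frac{28}{33}\right) 13 = - \frac{364}{33} \approx -11.03$)
$\left(p + 40267\right) \left(-14160 + \left(-28\right) \left(-4\right) 2\right) = \left(- \frac{364}{33} + 40267\right) \left(-14160 + \left(-28\right) \left(-4\right) 2\right) = \frac{1328447 \left(-14160 + 112 \cdot 2\right)}{33} = \frac{1328447 \left(-14160 + 224\right)}{33} = \frac{1328447}{33} \left(-13936\right) = - \frac{18513237392}{33}$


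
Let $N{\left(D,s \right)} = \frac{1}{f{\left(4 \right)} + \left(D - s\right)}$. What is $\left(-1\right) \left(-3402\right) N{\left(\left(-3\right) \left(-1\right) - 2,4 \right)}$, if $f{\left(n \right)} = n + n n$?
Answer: $\frac{3402}{17} \approx 200.12$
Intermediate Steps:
$f{\left(n \right)} = n + n^{2}$
$N{\left(D,s \right)} = \frac{1}{20 + D - s}$ ($N{\left(D,s \right)} = \frac{1}{4 \left(1 + 4\right) + \left(D - s\right)} = \frac{1}{4 \cdot 5 + \left(D - s\right)} = \frac{1}{20 + \left(D - s\right)} = \frac{1}{20 + D - s}$)
$\left(-1\right) \left(-3402\right) N{\left(\left(-3\right) \left(-1\right) - 2,4 \right)} = \frac{\left(-1\right) \left(-3402\right)}{20 - -1 - 4} = \frac{3402}{20 + \left(3 - 2\right) - 4} = \frac{3402}{20 + 1 - 4} = \frac{3402}{17}$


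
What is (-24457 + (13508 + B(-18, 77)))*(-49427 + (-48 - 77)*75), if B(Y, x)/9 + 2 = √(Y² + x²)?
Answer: 644881534 - 6879834*√37 ≈ 6.0303e+8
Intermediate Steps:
B(Y, x) = -18 + 9*√(Y² + x²)
(-24457 + (13508 + B(-18, 77)))*(-49427 + (-48 - 77)*75) = (-24457 + (13508 + (-18 + 9*√((-18)² + 77²))))*(-49427 + (-48 - 77)*75) = (-24457 + (13508 + (-18 + 9*√(324 + 5929))))*(-49427 - 125*75) = (-24457 + (13508 + (-18 + 9*√6253)))*(-49427 - 9375) = (-24457 + (13508 + (-18 + 9*(13*√37))))*(-58802) = (-24457 + (13508 + (-18 + 117*√37)))*(-58802) = (-24457 + (13490 + 117*√37))*(-58802) = (-10967 + 117*√37)*(-58802) = 644881534 - 6879834*√37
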